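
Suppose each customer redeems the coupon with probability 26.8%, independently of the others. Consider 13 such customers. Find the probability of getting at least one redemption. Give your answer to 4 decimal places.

P(at least one) = 1 − P(none) = 1 − (1 − 0.268)^13
= 1 − 0.017324 = 0.982676

0.9827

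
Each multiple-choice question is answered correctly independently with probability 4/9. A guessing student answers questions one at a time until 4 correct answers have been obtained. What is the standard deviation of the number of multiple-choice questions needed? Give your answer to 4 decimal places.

3.3541

Y = total multiple-choice questions until the fourth success; negative binomial with r=4, p=0.444444.
SD(Y) = √[r(1−p)/p²] = √(11.250000) = 3.354102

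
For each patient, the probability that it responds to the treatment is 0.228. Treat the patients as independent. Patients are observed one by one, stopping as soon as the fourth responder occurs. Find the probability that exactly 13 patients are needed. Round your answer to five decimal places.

Y = trial on which the fourth success occurs; negative binomial, r=4, p=0.228.
P(Y=13) = C(12,3) · p^4 · (1−p)^9
= 220 · 0.0027023 · 0.097399 = 0.0579052

0.05791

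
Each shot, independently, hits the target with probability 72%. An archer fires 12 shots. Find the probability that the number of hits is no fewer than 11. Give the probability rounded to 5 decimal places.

X ~ Binomial(12, 0.72); P(X ≥ 11) = Σ C(12,k) p^k (1−p)^(12−k) over k:
  k=11: C(12,11)·0.72^11·0.28^1 = 0.0905726
  k=12: C(12,12)·0.72^12·0.28^0 = 0.0194084
Total = 0.1099810

0.10998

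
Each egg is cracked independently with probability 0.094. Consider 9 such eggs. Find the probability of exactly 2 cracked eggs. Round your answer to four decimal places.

0.1594

X ~ Binomial(n=9, p=0.094).
P(X=2) = C(9,2) · p^2 · (1−p)^7
= 36 · 0.008836 · 0.50107 = 0.159388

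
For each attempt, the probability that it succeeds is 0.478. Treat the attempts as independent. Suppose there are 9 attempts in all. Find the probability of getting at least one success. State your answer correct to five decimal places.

P(at least one) = 1 − P(none) = 1 − (1 − 0.478)^9
= 1 − 0.0028776 = 0.9971224

0.99712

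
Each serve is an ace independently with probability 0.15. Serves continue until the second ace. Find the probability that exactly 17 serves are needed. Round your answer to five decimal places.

0.03145

Y = trial on which the second success occurs; negative binomial, r=2, p=0.15.
P(Y=17) = C(16,1) · p^2 · (1−p)^15
= 16 · 0.0225 · 0.087354 = 0.0314475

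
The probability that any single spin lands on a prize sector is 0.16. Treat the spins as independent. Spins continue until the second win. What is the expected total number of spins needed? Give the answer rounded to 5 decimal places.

12.50000

Y = total spins until the second success; negative binomial with r=2, p=0.16.
E[Y] = r / p = 2 / 0.16 = 12.5000000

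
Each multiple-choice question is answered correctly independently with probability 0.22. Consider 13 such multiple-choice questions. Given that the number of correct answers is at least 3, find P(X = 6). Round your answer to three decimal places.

0.060

X ~ Binomial(13, 0.22). Want P(X=6 | X≥3) = P(X=6) / P(X≥3).
P(X=6) = C(13,6)·0.22^6·0.78^7 = 0.03418
P(X≥3) = 1 − 0.03956 − 0.14504 − 0.24546 = 0.56994
Ratio = 0.03418 / 0.56994 = 0.05996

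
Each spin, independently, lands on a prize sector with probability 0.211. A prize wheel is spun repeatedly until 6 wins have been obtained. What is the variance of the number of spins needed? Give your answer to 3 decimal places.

Y = total spins until the sixth success; negative binomial with r=6, p=0.211.
Var(Y) = r(1−p)/p² = 6·0.789 / 0.211² = 106.33184

106.332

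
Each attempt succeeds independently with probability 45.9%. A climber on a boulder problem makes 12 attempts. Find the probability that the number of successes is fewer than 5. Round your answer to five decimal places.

X ~ Binomial(12, 0.459); P(X ≤ 4) = Σ C(12,k) p^k (1−p)^(12−k) over k:
  k=0: C(12,0)·0.459^0·0.541^12 = 0.0006286
  k=1: C(12,1)·0.459^1·0.541^11 = 0.0063998
  k=2: C(12,2)·0.459^2·0.541^10 = 0.0298636
  k=3: C(12,3)·0.459^3·0.541^9 = 0.0844571
  k=4: C(12,4)·0.459^4·0.541^8 = 0.1612256
Total = 0.2825747

0.28257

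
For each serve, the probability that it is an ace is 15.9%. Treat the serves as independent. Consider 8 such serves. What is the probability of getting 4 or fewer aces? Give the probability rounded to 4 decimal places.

X ~ Binomial(8, 0.159); P(X ≤ 4) = Σ C(8,k) p^k (1−p)^(8−k) over k:
  k=0: C(8,0)·0.159^0·0.841^8 = 0.250246
  k=1: C(8,1)·0.159^1·0.841^7 = 0.378494
  k=2: C(8,2)·0.159^2·0.841^6 = 0.250454
  k=3: C(8,3)·0.159^3·0.841^5 = 0.094702
  k=4: C(8,4)·0.159^4·0.841^4 = 0.022381
Total = 0.996277

0.9963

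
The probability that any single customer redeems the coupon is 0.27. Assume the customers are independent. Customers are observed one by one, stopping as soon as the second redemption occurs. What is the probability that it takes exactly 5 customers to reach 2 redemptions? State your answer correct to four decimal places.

Y = trial on which the second success occurs; negative binomial, r=2, p=0.27.
P(Y=5) = C(4,1) · p^2 · (1−p)^3
= 4 · 0.0729 · 0.38902 = 0.113437

0.1134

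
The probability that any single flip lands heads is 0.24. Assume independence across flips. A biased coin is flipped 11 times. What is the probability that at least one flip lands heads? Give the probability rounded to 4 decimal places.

0.9511

P(at least one) = 1 − P(none) = 1 − (1 − 0.24)^11
= 1 − 0.048860 = 0.951140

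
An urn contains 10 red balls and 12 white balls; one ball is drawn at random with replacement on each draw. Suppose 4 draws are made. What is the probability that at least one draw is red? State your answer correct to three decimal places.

P(at least one) = 1 − P(none) = 1 − (1 − 0.454545)^4
= 1 − 0.08852 = 0.91148

0.911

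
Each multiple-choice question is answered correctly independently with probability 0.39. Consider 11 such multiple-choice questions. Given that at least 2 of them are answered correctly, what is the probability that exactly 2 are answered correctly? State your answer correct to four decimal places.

0.1014

X ~ Binomial(11, 0.39). Want P(X=2 | X≥2) = P(X=2) / P(X≥2).
P(X=2) = C(11,2)·0.39^2·0.61^9 = 0.097827
P(X≥2) = 1 − 0.004351 − 0.030602 = 0.965046
Ratio = 0.097827 / 0.965046 = 0.101371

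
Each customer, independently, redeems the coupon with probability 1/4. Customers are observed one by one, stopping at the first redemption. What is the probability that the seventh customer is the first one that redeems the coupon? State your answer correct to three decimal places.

0.044

Geometric (trials to first success), p = 0.25.
P(Y = 7) = (1−p)^6 · p = 0.17798 · 0.25 = 0.04449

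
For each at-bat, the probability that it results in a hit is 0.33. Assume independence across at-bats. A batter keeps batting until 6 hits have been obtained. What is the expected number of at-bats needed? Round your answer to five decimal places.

18.18182

Y = total at-bats until the sixth success; negative binomial with r=6, p=0.33.
E[Y] = r / p = 6 / 0.33 = 18.1818182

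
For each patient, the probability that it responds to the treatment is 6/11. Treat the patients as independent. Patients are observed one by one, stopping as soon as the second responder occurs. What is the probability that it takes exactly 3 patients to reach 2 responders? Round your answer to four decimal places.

Y = trial on which the second success occurs; negative binomial, r=2, p=0.545455.
P(Y=3) = C(2,1) · p^2 · (1−p)^1
= 2 · 0.29752 · 0.45455 = 0.270473

0.2705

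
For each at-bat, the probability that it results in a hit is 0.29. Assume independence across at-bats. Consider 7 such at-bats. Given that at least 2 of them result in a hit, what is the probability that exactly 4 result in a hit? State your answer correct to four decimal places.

0.1365

X ~ Binomial(7, 0.29). Want P(X=4 | X≥2) = P(X=4) / P(X≥2).
P(X=4) = C(7,4)·0.29^4·0.71^3 = 0.088600
P(X≥2) = 1 − 0.090951 − 0.260044 = 0.649005
Ratio = 0.088600 / 0.649005 = 0.136517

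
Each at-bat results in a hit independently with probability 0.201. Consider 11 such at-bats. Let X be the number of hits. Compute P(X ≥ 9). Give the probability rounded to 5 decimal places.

0.00002

X ~ Binomial(11, 0.201); P(X ≥ 9) = Σ C(11,k) p^k (1−p)^(11−k) over k:
  k=9: C(11,9)·0.201^9·0.799^2 = 0.0000188
  k=10: C(11,10)·0.201^10·0.799^1 = 0.0000009
  k=11: C(11,11)·0.201^11·0.799^0 = 0.0000000
Total = 0.0000198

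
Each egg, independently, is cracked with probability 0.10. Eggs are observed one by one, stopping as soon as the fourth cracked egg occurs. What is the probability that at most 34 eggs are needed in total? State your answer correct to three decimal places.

0.446

Finishing within 34 eggs ⇔ at least 4 successes in the first 34. With X ~ Binomial(34, 0.10), P(Y ≤ 34) = 1 − P(X ≤ 3).
  k=0: C(34,0)·0.10^0·0.90^34 = 0.02781
  k=1: C(34,1)·0.10^1·0.90^33 = 0.10507
  k=2: C(34,2)·0.10^2·0.90^32 = 0.19263
  k=3: C(34,3)·0.10^3·0.90^31 = 0.22830
1 − 0.55382 = 0.44618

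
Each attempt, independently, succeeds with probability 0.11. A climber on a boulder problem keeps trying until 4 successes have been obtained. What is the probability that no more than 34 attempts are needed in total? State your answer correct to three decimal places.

0.523

Finishing within 34 attempts ⇔ at least 4 successes in the first 34. With X ~ Binomial(34, 0.11), P(Y ≤ 34) = 1 − P(X ≤ 3).
  k=0: C(34,0)·0.11^0·0.89^34 = 0.01902
  k=1: C(34,1)·0.11^1·0.89^33 = 0.07994
  k=2: C(34,2)·0.11^2·0.89^32 = 0.16302
  k=3: C(34,3)·0.11^3·0.89^31 = 0.21491
1 − 0.47688 = 0.52312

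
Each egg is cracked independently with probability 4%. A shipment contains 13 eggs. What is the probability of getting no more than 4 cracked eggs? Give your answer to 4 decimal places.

0.9999

X ~ Binomial(13, 0.04); P(X ≤ 4) = Σ C(13,k) p^k (1−p)^(13−k) over k:
  k=0: C(13,0)·0.04^0·0.96^13 = 0.588201
  k=1: C(13,1)·0.04^1·0.96^12 = 0.318609
  k=2: C(13,2)·0.04^2·0.96^11 = 0.079652
  k=3: C(13,3)·0.04^3·0.96^10 = 0.012169
  k=4: C(13,4)·0.04^4·0.96^9 = 0.001268
Total = 0.999899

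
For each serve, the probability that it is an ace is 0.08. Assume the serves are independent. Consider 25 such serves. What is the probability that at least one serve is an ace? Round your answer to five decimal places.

0.87564

P(at least one) = 1 − P(none) = 1 − (1 − 0.08)^25
= 1 − 0.1243643 = 0.8756357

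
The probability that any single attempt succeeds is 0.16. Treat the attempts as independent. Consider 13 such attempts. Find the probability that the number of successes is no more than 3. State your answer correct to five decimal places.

0.85861

X ~ Binomial(13, 0.16); P(X ≤ 3) = Σ C(13,k) p^k (1−p)^(13−k) over k:
  k=0: C(13,0)·0.16^0·0.84^13 = 0.1036647
  k=1: C(13,1)·0.16^1·0.84^12 = 0.2566934
  k=2: C(13,2)·0.16^2·0.84^11 = 0.2933639
  k=3: C(13,3)·0.16^3·0.84^10 = 0.2048891
Total = 0.8586111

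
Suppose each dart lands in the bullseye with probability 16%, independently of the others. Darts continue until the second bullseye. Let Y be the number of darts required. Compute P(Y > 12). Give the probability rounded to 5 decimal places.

Needing more than 12 darts ⇔ fewer than 2 successes in the first 12. With X ~ Binomial(12, 0.16), P(Y > 12) = P(X ≤ 1).
  k=0: C(12,0)·0.16^0·0.84^12 = 0.1234103
  k=1: C(12,1)·0.16^1·0.84^11 = 0.2820807
P(X ≤ 1) = 0.4054910

0.40549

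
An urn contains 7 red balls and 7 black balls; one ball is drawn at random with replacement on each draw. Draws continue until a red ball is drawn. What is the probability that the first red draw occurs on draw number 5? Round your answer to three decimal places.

Geometric (trials to first success), p = 0.50.
P(Y = 5) = (1−p)^4 · p = 0.0625 · 0.50 = 0.03125

0.031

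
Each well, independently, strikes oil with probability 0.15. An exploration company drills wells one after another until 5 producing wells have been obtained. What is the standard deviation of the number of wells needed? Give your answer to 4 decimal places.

13.7437

Y = total wells until the fifth success; negative binomial with r=5, p=0.15.
SD(Y) = √[r(1−p)/p²] = √(188.888889) = 13.743685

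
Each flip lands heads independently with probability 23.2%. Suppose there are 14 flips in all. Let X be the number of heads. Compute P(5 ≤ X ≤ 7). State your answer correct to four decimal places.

X ~ Binomial(14, 0.232); P(5 ≤ X ≤ 7) = Σ C(14,k) p^k (1−p)^(14−k) over k:
  k=5: C(14,5)·0.232^5·0.768^9 = 0.125071
  k=6: C(14,6)·0.232^6·0.768^8 = 0.056673
  k=7: C(14,7)·0.232^7·0.768^7 = 0.019566
Total = 0.201309

0.2013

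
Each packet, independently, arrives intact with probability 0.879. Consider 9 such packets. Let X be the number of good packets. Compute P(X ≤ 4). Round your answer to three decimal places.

X ~ Binomial(9, 0.879); P(X ≤ 4) = Σ C(9,k) p^k (1−p)^(9−k) over k:
  k=0: C(9,0)·0.879^0·0.121^9 = 0.00000
  k=1: C(9,1)·0.879^1·0.121^8 = 0.00000
  k=2: C(9,2)·0.879^2·0.121^7 = 0.00001
  k=3: C(9,3)·0.879^3·0.121^6 = 0.00018
  k=4: C(9,4)·0.879^4·0.121^5 = 0.00195
Total = 0.00214

0.002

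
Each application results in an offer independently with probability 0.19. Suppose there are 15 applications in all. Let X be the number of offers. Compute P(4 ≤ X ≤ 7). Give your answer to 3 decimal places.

0.312

X ~ Binomial(15, 0.19); P(4 ≤ X ≤ 7) = Σ C(15,k) p^k (1−p)^(15−k) over k:
  k=4: C(15,4)·0.19^4·0.81^11 = 0.17518
  k=5: C(15,5)·0.19^5·0.81^10 = 0.09040
  k=6: C(15,6)·0.19^6·0.81^9 = 0.03534
  k=7: C(15,7)·0.19^7·0.81^8 = 0.01066
Total = 0.31158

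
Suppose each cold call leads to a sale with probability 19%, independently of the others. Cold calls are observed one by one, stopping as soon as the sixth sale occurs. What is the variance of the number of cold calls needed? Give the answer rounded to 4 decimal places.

Y = total cold calls until the sixth success; negative binomial with r=6, p=0.19.
Var(Y) = r(1−p)/p² = 6·0.81 / 0.19² = 134.626039

134.6260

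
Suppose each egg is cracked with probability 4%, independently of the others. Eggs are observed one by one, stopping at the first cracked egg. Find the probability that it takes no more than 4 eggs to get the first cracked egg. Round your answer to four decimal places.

0.1507

Y = number of eggs to the first success; geometric, p = 0.04.
P(Y ≤ 4) = 1 − (1−p)^4 = 1 − 0.849347 = 0.150653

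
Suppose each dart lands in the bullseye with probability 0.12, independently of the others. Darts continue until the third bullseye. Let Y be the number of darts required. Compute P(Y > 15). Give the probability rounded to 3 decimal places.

0.735

Needing more than 15 darts ⇔ fewer than 3 successes in the first 15. With X ~ Binomial(15, 0.12), P(Y > 15) = P(X ≤ 2).
  k=0: C(15,0)·0.12^0·0.88^15 = 0.14697
  k=1: C(15,1)·0.12^1·0.88^14 = 0.30063
  k=2: C(15,2)·0.12^2·0.88^13 = 0.28696
P(X ≤ 2) = 0.73457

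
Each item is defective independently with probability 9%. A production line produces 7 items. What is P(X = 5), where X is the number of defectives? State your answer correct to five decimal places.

X ~ Binomial(n=7, p=0.09).
P(X=5) = C(7,5) · p^5 · (1−p)^2
= 21 · 5.9049e-06 · 0.8281 = 0.0001027

0.00010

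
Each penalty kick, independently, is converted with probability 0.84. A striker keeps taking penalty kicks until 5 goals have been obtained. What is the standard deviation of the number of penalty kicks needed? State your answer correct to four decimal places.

Y = total penalty kicks until the fifth success; negative binomial with r=5, p=0.84.
SD(Y) = √[r(1−p)/p²] = √(1.133787) = 1.064794

1.0648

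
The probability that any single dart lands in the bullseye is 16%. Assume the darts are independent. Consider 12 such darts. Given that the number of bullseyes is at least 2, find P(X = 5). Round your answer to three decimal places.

0.041

X ~ Binomial(12, 0.16). Want P(X=5 | X≥2) = P(X=5) / P(X≥2).
P(X=5) = C(12,5)·0.16^5·0.84^7 = 0.02451
P(X≥2) = 1 − 0.12341 − 0.28208 = 0.59451
Ratio = 0.02451 / 0.59451 = 0.04122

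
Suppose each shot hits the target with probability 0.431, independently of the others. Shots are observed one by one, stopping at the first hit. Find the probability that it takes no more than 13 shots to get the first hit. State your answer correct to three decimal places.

0.999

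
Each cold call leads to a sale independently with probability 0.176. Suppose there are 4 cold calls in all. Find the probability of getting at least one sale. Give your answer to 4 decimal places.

0.5390

P(at least one) = 1 − P(none) = 1 − (1 − 0.176)^4
= 1 − 0.461008 = 0.538992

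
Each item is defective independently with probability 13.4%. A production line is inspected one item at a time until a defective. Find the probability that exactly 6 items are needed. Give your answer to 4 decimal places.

Geometric (trials to first success), p = 0.134.
P(Y = 6) = (1−p)^5 · p = 0.48707 · 0.134 = 0.065267

0.0653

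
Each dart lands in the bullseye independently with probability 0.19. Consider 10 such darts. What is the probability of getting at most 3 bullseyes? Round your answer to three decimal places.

0.896

X ~ Binomial(10, 0.19); P(X ≤ 3) = Σ C(10,k) p^k (1−p)^(10−k) over k:
  k=0: C(10,0)·0.19^0·0.81^10 = 0.12158
  k=1: C(10,1)·0.19^1·0.81^9 = 0.28518
  k=2: C(10,2)·0.19^2·0.81^8 = 0.30102
  k=3: C(10,3)·0.19^3·0.81^7 = 0.18829
Total = 0.89607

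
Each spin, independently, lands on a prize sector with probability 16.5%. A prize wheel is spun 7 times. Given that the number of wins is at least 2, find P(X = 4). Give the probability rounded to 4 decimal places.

X ~ Binomial(7, 0.165). Want P(X=4 | X≥2) = P(X=4) / P(X≥2).
P(X=4) = C(7,4)·0.165^4·0.835^3 = 0.015103
P(X≥2) = 1 − 0.283012 − 0.391472 = 0.325516
Ratio = 0.015103 / 0.325516 = 0.046397

0.0464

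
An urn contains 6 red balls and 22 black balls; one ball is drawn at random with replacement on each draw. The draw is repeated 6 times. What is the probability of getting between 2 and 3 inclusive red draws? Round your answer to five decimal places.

0.35796

X ~ Binomial(6, 0.214286); P(2 ≤ X ≤ 3) = Σ C(6,k) p^k (1−p)^(6−k) over k:
  k=2: C(6,2)·0.214286^2·0.785714^4 = 0.2625042
  k=3: C(6,3)·0.214286^3·0.785714^3 = 0.0954561
Total = 0.3579603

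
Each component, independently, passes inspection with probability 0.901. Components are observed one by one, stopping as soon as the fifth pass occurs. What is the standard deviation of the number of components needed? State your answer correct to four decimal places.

Y = total components until the fifth success; negative binomial with r=5, p=0.901.
SD(Y) = √[r(1−p)/p²] = √(0.609755) = 0.780868

0.7809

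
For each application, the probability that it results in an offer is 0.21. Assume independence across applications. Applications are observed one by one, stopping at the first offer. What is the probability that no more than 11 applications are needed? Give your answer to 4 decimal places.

Y = number of applications to the first success; geometric, p = 0.21.
P(Y ≤ 11) = 1 − (1−p)^11 = 1 − 0.074799 = 0.925201

0.9252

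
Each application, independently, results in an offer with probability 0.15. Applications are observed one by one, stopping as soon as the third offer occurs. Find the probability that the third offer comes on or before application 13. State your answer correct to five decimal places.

0.30804

Finishing within 13 applications ⇔ at least 3 successes in the first 13. With X ~ Binomial(13, 0.15), P(Y ≤ 13) = 1 − P(X ≤ 2).
  k=0: C(13,0)·0.15^0·0.85^13 = 0.1209055
  k=1: C(13,1)·0.15^1·0.85^12 = 0.2773714
  k=2: C(13,2)·0.15^2·0.85^11 = 0.2936874
1 − 0.6919643 = 0.3080357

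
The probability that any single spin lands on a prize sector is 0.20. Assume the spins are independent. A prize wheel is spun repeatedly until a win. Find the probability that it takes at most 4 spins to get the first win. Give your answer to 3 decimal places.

0.590

Y = number of spins to the first success; geometric, p = 0.20.
P(Y ≤ 4) = 1 − (1−p)^4 = 1 − 0.40960 = 0.59040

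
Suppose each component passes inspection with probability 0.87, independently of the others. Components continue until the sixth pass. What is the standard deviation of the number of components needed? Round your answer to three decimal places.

1.015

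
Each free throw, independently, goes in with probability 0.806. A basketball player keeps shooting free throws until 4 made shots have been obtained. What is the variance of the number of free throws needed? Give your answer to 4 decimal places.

Y = total free throws until the fourth success; negative binomial with r=4, p=0.806.
Var(Y) = r(1−p)/p² = 4·0.194 / 0.806² = 1.194515

1.1945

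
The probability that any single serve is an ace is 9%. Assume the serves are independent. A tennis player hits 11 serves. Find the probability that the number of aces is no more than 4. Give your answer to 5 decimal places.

X ~ Binomial(11, 0.09); P(X ≤ 4) = Σ C(11,k) p^k (1−p)^(11−k) over k:
  k=0: C(11,0)·0.09^0·0.91^11 = 0.3543687
  k=1: C(11,1)·0.09^1·0.91^10 = 0.3855220
  k=2: C(11,2)·0.09^2·0.91^9 = 0.1906427
  k=3: C(11,3)·0.09^3·0.91^8 = 0.0565643
  k=4: C(11,4)·0.09^4·0.91^7 = 0.0111885
Total = 0.9982862

0.99829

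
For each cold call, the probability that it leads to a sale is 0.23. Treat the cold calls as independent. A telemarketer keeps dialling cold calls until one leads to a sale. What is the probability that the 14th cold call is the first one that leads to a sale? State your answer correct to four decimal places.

Geometric (trials to first success), p = 0.23.
P(Y = 14) = (1−p)^13 · p = 0.033449 · 0.23 = 0.007693

0.0077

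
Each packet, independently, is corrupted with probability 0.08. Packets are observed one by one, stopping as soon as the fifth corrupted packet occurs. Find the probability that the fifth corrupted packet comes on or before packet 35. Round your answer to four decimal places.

Finishing within 35 packets ⇔ at least 5 successes in the first 35. With X ~ Binomial(35, 0.08), P(Y ≤ 35) = 1 − P(X ≤ 4).
  k=0: C(35,0)·0.08^0·0.92^35 = 0.054022
  k=1: C(35,1)·0.08^1·0.92^34 = 0.164416
  k=2: C(35,2)·0.08^2·0.92^33 = 0.243050
  k=3: C(35,3)·0.08^3·0.92^32 = 0.232482
  k=4: C(35,4)·0.08^4·0.92^31 = 0.161727
1 − 0.855698 = 0.144302

0.1443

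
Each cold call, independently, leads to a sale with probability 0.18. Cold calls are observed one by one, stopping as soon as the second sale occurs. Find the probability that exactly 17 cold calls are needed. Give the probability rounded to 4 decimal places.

0.0264

Y = trial on which the second success occurs; negative binomial, r=2, p=0.18.
P(Y=17) = C(16,1) · p^2 · (1−p)^15
= 16 · 0.0324 · 0.050957 = 0.026416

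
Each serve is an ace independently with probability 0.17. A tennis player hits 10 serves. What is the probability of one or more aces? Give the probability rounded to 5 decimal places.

0.84484

P(at least one) = 1 − P(none) = 1 − (1 − 0.17)^10
= 1 − 0.1551604 = 0.8448396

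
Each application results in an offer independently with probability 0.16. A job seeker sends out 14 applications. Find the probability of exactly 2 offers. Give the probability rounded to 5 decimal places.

0.28750

X ~ Binomial(n=14, p=0.16).
P(X=2) = C(14,2) · p^2 · (1−p)^12
= 91 · 0.0256 · 0.12341 = 0.2874967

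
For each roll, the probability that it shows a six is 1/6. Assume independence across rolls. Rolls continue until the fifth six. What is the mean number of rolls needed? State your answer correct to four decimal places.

Y = total rolls until the fifth success; negative binomial with r=5, p=0.166667.
E[Y] = r / p = 5 / 0.166667 = 30.000000

30.0000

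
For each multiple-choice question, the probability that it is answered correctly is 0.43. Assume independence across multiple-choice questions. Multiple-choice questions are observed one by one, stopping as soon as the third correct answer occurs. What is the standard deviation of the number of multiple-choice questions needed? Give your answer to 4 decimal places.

3.0411

Y = total multiple-choice questions until the third success; negative binomial with r=3, p=0.43.
SD(Y) = √[r(1−p)/p²] = √(9.248242) = 3.041092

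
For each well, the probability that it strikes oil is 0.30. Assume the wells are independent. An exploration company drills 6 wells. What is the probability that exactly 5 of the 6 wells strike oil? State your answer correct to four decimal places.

0.0102

X ~ Binomial(n=6, p=0.30).
P(X=5) = C(6,5) · p^5 · (1−p)^1
= 6 · 0.00243 · 0.7 = 0.010206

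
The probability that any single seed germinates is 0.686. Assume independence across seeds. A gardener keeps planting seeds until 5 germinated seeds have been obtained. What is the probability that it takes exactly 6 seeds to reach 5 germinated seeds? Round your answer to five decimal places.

0.23852

Y = trial on which the fifth success occurs; negative binomial, r=5, p=0.686.
P(Y=6) = C(5,4) · p^5 · (1−p)^1
= 5 · 0.15192 · 0.314 = 0.2385175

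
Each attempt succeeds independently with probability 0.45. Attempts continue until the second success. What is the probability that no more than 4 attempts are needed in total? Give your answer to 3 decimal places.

Finishing within 4 attempts ⇔ at least 2 successes in the first 4. With X ~ Binomial(4, 0.45), P(Y ≤ 4) = 1 − P(X ≤ 1).
  k=0: C(4,0)·0.45^0·0.55^4 = 0.09151
  k=1: C(4,1)·0.45^1·0.55^3 = 0.29947
1 − 0.39098 = 0.60902

0.609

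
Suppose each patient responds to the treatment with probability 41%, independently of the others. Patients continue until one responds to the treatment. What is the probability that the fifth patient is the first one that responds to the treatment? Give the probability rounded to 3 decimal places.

Geometric (trials to first success), p = 0.41.
P(Y = 5) = (1−p)^4 · p = 0.12117 · 0.41 = 0.04968

0.050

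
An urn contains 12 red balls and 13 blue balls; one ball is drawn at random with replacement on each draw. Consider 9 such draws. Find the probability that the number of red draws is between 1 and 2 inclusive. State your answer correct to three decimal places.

0.108

X ~ Binomial(9, 0.48); P(1 ≤ X ≤ 2) = Σ C(9,k) p^k (1−p)^(9−k) over k:
  k=1: C(9,1)·0.48^1·0.52^8 = 0.02309
  k=2: C(9,2)·0.48^2·0.52^7 = 0.08527
Total = 0.10837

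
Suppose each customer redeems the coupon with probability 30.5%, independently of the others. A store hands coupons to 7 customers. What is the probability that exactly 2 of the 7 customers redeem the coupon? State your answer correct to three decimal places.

0.317

X ~ Binomial(n=7, p=0.305).
P(X=2) = C(7,2) · p^2 · (1−p)^5
= 21 · 0.093025 · 0.16215 = 0.31677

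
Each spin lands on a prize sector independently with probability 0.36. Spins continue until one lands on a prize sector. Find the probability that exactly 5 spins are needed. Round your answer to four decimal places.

0.0604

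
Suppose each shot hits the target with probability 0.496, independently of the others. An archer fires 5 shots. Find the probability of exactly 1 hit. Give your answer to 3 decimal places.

X ~ Binomial(n=5, p=0.496).
P(X=1) = C(5,1) · p^1 · (1−p)^4
= 5 · 0.496 · 0.064524 = 0.16002

0.160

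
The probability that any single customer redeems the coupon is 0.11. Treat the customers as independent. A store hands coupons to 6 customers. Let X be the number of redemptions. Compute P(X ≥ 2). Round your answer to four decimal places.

0.1345

X ~ Binomial(6, 0.11); P(X ≥ 2) = Σ C(6,k) p^k (1−p)^(6−k) over k:
  k=2: C(6,2)·0.11^2·0.89^4 = 0.113877
  k=3: C(6,3)·0.11^3·0.89^3 = 0.018766
  k=4: C(6,4)·0.11^4·0.89^2 = 0.001740
  k=5: C(6,5)·0.11^5·0.89^1 = 0.000086
  k=6: C(6,6)·0.11^6·0.89^0 = 0.000002
Total = 0.134471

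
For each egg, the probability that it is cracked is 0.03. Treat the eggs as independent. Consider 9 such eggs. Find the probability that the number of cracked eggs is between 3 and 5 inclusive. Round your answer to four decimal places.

0.0020

X ~ Binomial(9, 0.03); P(3 ≤ X ≤ 5) = Σ C(9,k) p^k (1−p)^(9−k) over k:
  k=3: C(9,3)·0.03^3·0.97^6 = 0.001889
  k=4: C(9,4)·0.03^4·0.97^5 = 0.000088
  k=5: C(9,5)·0.03^5·0.97^4 = 0.000003
Total = 0.001980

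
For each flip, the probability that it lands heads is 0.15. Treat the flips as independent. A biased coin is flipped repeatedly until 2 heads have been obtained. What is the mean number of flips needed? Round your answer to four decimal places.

Y = total flips until the second success; negative binomial with r=2, p=0.15.
E[Y] = r / p = 2 / 0.15 = 13.333333

13.3333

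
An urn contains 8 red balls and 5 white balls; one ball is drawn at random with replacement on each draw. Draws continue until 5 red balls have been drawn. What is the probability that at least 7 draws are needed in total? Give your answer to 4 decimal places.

0.7420

Needing more than 6 draws ⇔ fewer than 5 successes in the first 6. With X ~ Binomial(6, 0.615385), P(Y > 6) = P(X ≤ 4).
  k=0: C(6,0)·0.615385^0·0.384615^6 = 0.003237
  k=1: C(6,1)·0.615385^1·0.384615^5 = 0.031076
  k=2: C(6,2)·0.615385^2·0.384615^4 = 0.124306
  k=3: C(6,3)·0.615385^3·0.384615^3 = 0.265186
  k=4: C(6,4)·0.615385^4·0.384615^2 = 0.318223
P(X ≤ 4) = 0.742027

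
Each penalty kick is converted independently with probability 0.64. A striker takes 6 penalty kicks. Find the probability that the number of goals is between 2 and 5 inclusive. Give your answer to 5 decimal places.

0.90588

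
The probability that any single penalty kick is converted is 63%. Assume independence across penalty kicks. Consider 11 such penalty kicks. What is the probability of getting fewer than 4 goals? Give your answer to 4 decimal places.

X ~ Binomial(11, 0.63); P(X ≤ 3) = Σ C(11,k) p^k (1−p)^(11−k) over k:
  k=0: C(11,0)·0.63^0·0.37^11 = 0.000018
  k=1: C(11,1)·0.63^1·0.37^10 = 0.000333
  k=2: C(11,2)·0.63^2·0.37^9 = 0.002837
  k=3: C(11,3)·0.63^3·0.37^8 = 0.014492
Total = 0.017680

0.0177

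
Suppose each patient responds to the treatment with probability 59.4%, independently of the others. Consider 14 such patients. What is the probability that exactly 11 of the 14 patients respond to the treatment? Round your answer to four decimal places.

0.0791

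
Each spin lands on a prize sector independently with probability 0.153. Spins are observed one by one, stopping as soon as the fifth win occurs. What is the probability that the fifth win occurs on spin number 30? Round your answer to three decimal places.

0.031

Y = trial on which the fifth success occurs; negative binomial, r=5, p=0.153.
P(Y=30) = C(29,4) · p^5 · (1−p)^25
= 23751 · 8.3841e-05 · 0.015743 = 0.03135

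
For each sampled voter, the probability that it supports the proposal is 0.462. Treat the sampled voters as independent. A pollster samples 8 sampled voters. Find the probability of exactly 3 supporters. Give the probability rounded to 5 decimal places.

0.24890

X ~ Binomial(n=8, p=0.462).
P(X=3) = C(8,3) · p^3 · (1−p)^5
= 56 · 0.098611 · 0.045072 = 0.2489002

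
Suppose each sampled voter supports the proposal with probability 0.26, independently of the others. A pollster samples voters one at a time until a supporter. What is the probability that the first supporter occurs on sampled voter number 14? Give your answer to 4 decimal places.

Geometric (trials to first success), p = 0.26.
P(Y = 14) = (1−p)^13 · p = 0.019953 · 0.26 = 0.005188

0.0052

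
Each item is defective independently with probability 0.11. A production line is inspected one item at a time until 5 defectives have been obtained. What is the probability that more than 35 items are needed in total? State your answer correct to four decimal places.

Needing more than 35 items ⇔ fewer than 5 successes in the first 35. With X ~ Binomial(35, 0.11), P(Y > 35) = P(X ≤ 4).
  k=0: C(35,0)·0.11^0·0.89^35 = 0.016930
  k=1: C(35,1)·0.11^1·0.89^34 = 0.073235
  k=2: C(35,2)·0.11^2·0.89^33 = 0.153877
  k=3: C(35,3)·0.11^3·0.89^32 = 0.209203
  k=4: C(35,4)·0.11^4·0.89^31 = 0.206852
P(X ≤ 4) = 0.660097

0.6601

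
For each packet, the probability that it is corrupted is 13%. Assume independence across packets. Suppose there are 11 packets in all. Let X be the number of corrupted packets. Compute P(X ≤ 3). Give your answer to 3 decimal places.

0.956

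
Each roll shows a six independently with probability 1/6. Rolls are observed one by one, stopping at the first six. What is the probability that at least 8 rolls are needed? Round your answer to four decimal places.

0.2791

Y = number of rolls to the first success; geometric, p = 0.166667.
P(Y > 7) = P(first 7 all fail) = (1−p)^7 = 0.279082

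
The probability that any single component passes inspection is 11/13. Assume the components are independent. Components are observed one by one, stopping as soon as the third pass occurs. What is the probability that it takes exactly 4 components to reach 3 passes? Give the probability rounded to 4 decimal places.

Y = trial on which the third success occurs; negative binomial, r=3, p=0.846154.
P(Y=4) = C(3,2) · p^3 · (1−p)^1
= 3 · 0.60583 · 0.15385 = 0.279612

0.2796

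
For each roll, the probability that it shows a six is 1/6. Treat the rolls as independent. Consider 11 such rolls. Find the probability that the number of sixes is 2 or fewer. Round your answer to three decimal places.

0.727

X ~ Binomial(11, 0.166667); P(X ≤ 2) = Σ C(11,k) p^k (1−p)^(11−k) over k:
  k=0: C(11,0)·0.166667^0·0.833333^11 = 0.13459
  k=1: C(11,1)·0.166667^1·0.833333^10 = 0.29609
  k=2: C(11,2)·0.166667^2·0.833333^9 = 0.29609
Total = 0.72678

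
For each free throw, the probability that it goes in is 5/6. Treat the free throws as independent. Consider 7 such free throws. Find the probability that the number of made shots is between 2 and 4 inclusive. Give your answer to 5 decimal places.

0.09565

X ~ Binomial(7, 0.833333); P(2 ≤ X ≤ 4) = Σ C(7,k) p^k (1−p)^(7−k) over k:
  k=2: C(7,2)·0.833333^2·0.166667^5 = 0.0018754
  k=3: C(7,3)·0.833333^3·0.166667^4 = 0.0156286
  k=4: C(7,4)·0.833333^4·0.166667^3 = 0.0781429
Total = 0.0956469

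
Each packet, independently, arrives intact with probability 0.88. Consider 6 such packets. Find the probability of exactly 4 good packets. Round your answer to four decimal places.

X ~ Binomial(n=6, p=0.88).
P(X=4) = C(6,4) · p^4 · (1−p)^2
= 15 · 0.5997 · 0.0144 = 0.129534

0.1295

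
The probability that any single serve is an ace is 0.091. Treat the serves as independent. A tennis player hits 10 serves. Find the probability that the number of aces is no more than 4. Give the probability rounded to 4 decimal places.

X ~ Binomial(10, 0.091); P(X ≤ 4) = Σ C(10,k) p^k (1−p)^(10−k) over k:
  k=0: C(10,0)·0.091^0·0.909^10 = 0.385158
  k=1: C(10,1)·0.091^1·0.909^9 = 0.385582
  k=2: C(10,2)·0.091^2·0.909^8 = 0.173703
  k=3: C(10,3)·0.091^3·0.909^7 = 0.046372
  k=4: C(10,4)·0.091^4·0.909^6 = 0.008124
Total = 0.998938

0.9989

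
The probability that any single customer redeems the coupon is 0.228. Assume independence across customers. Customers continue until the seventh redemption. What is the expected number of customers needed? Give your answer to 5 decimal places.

Y = total customers until the seventh success; negative binomial with r=7, p=0.228.
E[Y] = r / p = 7 / 0.228 = 30.7017544

30.70175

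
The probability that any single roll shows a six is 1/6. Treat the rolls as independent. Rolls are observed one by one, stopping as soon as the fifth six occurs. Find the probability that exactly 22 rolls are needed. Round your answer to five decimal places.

0.03469

Y = trial on which the fifth success occurs; negative binomial, r=5, p=0.166667.
P(Y=22) = C(21,4) · p^5 · (1−p)^17
= 5985 · 0.0001286 · 0.045073 = 0.0346918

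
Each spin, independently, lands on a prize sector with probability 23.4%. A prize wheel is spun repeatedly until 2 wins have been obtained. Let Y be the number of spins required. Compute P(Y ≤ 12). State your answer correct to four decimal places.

Finishing within 12 spins ⇔ at least 2 successes in the first 12. With X ~ Binomial(12, 0.234), P(Y ≤ 12) = 1 − P(X ≤ 1).
  k=0: C(12,0)·0.234^0·0.766^12 = 0.040808
  k=1: C(12,1)·0.234^1·0.766^11 = 0.149594
1 − 0.190402 = 0.809598

0.8096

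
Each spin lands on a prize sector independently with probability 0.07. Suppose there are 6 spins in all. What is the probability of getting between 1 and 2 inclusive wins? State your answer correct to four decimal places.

0.3472

X ~ Binomial(6, 0.07); P(1 ≤ X ≤ 2) = Σ C(6,k) p^k (1−p)^(6−k) over k:
  k=1: C(6,1)·0.07^1·0.93^5 = 0.292189
  k=2: C(6,2)·0.07^2·0.93^4 = 0.054982
Total = 0.347171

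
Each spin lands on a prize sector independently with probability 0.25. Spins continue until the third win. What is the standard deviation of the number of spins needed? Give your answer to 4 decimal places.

6.0000

Y = total spins until the third success; negative binomial with r=3, p=0.25.
SD(Y) = √[r(1−p)/p²] = √(36.000000) = 6.000000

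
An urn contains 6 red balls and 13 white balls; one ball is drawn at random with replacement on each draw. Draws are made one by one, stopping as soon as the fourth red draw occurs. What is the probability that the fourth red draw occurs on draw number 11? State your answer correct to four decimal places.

Y = trial on which the fourth success occurs; negative binomial, r=4, p=0.315789.
P(Y=11) = C(10,3) · p^4 · (1−p)^7
= 120 · 0.0099447 · 0.070199 = 0.083772

0.0838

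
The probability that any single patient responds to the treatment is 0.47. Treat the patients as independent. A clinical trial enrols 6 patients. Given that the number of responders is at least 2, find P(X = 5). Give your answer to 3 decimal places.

X ~ Binomial(6, 0.47). Want P(X=5 | X≥2) = P(X=5) / P(X≥2).
P(X=5) = C(6,5)·0.47^5·0.53^1 = 0.07293
P(X≥2) = 1 − 0.02216 − 0.11793 = 0.85990
Ratio = 0.07293 / 0.85990 = 0.08481

0.085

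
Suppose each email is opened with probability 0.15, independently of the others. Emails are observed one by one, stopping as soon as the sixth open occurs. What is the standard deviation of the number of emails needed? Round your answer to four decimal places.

Y = total emails until the sixth success; negative binomial with r=6, p=0.15.
SD(Y) = √[r(1−p)/p²] = √(226.666667) = 15.055453

15.0555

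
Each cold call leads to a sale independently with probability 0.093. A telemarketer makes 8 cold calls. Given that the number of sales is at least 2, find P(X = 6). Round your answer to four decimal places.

0.0001

X ~ Binomial(8, 0.093). Want P(X=6 | X≥2) = P(X=6) / P(X≥2).
P(X=6) = C(8,6)·0.093^6·0.907^2 = 0.000015
P(X≥2) = 1 − 0.457992 − 0.375685 = 0.166322
Ratio = 0.000015 / 0.166322 = 0.000090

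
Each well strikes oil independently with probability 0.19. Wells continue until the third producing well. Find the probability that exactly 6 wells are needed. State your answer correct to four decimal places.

Y = trial on which the third success occurs; negative binomial, r=3, p=0.19.
P(Y=6) = C(5,2) · p^3 · (1−p)^3
= 10 · 0.006859 · 0.53144 = 0.036452

0.0365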